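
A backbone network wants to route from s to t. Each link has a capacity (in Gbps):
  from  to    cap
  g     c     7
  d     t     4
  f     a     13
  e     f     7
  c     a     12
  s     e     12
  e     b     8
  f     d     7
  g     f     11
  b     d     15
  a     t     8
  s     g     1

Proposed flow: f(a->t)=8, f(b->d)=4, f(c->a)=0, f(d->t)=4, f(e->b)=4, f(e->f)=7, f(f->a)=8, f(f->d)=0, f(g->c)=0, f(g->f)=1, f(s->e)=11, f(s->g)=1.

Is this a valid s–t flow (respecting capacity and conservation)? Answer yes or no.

Every edge has 0 ≤ f(e) ≤ cap(e).
At each intermediate node, inflow equals outflow.

Yes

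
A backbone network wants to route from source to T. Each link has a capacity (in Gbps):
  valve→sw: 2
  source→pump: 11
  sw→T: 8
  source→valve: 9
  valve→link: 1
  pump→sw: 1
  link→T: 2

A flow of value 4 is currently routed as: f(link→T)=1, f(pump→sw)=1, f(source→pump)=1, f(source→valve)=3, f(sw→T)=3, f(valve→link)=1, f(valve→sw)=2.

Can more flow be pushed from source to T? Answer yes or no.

No

Residual reachable from source: {pump, source, valve}; T is not reachable.
Saturated cut: valve→link, valve→sw, pump→sw with total capacity 4 = current flow value. Flow is maximum.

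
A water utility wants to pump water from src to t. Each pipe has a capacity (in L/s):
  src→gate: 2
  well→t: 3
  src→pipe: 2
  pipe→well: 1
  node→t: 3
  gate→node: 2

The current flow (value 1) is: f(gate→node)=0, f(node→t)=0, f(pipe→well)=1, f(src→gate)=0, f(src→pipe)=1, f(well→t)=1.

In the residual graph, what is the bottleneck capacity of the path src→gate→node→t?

Residual capacities along the path: src→gate: 2, gate→node: 2, node→t: 3.
Minimum is 2.

2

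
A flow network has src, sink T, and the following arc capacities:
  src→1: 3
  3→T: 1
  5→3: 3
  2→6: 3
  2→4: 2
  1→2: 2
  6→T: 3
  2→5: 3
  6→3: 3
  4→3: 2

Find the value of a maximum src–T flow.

Augment src→1→2→6→T: bottleneck 2. Total 2.
No augmenting path remains in the residual graph.

2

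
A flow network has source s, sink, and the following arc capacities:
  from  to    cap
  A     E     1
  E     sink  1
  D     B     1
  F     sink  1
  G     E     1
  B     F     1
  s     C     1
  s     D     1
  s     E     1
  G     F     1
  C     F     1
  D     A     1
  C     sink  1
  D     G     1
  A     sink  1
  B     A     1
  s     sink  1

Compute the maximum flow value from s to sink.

Augment s→sink: bottleneck 1. Total 1.
Augment s→C→sink: bottleneck 1. Total 2.
Augment s→E→sink: bottleneck 1. Total 3.
Augment s→D→A→sink: bottleneck 1. Total 4.
No augmenting path remains in the residual graph.

4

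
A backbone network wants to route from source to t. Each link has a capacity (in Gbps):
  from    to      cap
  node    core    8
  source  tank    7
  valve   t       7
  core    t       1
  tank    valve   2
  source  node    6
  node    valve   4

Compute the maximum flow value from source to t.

Augment source→node→core→t: bottleneck 1. Total 1.
Augment source→node→valve→t: bottleneck 4. Total 5.
Augment source→tank→valve→t: bottleneck 2. Total 7.
No augmenting path remains in the residual graph.

7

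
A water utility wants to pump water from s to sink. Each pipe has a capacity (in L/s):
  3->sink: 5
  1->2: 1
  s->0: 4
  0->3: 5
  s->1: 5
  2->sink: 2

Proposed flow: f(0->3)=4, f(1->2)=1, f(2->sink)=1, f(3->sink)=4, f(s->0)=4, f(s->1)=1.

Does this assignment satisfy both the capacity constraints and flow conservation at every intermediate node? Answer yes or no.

Every edge has 0 ≤ f(e) ≤ cap(e).
At each intermediate node, inflow equals outflow.

Yes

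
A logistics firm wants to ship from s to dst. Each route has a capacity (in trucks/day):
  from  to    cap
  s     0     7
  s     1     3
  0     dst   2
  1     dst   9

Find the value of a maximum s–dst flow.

5

Augment s→1→dst: bottleneck 3. Total 3.
Augment s→0→dst: bottleneck 2. Total 5.
No augmenting path remains in the residual graph.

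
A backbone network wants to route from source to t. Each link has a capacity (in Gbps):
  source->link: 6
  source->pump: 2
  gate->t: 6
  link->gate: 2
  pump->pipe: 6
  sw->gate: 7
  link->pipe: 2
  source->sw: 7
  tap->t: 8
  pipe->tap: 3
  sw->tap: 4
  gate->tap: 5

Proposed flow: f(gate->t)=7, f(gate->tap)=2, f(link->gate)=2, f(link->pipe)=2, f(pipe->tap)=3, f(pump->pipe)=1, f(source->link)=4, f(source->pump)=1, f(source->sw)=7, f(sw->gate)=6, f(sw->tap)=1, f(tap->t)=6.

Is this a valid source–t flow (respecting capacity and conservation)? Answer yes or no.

Capacity violated on gate->t: flow 7 > capacity 6.

No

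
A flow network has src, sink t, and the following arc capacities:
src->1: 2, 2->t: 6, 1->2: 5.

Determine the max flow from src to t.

Augment src->1->2->t: bottleneck 2. Total 2.
No augmenting path remains in the residual graph.

2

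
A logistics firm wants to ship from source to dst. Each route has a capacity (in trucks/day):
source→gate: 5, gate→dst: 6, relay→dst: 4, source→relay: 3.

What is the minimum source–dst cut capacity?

8

Max flow = 8 (via 2 augmenting paths).
In the residual at optimum, the set reachable from source is {source}.
Cut edges: source→relay (cap 3), source→gate (cap 5). Sum = 8.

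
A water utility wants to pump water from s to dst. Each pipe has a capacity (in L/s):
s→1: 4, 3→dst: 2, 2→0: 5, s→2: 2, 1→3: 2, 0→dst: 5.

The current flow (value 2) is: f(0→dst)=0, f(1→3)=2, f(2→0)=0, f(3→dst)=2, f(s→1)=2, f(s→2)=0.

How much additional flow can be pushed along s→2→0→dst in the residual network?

2

Residual capacities along the path: s→2: 2, 2→0: 5, 0→dst: 5.
Minimum is 2.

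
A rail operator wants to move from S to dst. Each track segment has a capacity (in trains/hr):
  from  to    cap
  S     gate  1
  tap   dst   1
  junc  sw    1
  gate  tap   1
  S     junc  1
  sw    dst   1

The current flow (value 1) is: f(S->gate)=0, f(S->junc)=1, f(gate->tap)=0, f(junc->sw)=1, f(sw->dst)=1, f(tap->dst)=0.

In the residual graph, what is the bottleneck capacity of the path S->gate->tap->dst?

Residual capacities along the path: S->gate: 1, gate->tap: 1, tap->dst: 1.
Minimum is 1.

1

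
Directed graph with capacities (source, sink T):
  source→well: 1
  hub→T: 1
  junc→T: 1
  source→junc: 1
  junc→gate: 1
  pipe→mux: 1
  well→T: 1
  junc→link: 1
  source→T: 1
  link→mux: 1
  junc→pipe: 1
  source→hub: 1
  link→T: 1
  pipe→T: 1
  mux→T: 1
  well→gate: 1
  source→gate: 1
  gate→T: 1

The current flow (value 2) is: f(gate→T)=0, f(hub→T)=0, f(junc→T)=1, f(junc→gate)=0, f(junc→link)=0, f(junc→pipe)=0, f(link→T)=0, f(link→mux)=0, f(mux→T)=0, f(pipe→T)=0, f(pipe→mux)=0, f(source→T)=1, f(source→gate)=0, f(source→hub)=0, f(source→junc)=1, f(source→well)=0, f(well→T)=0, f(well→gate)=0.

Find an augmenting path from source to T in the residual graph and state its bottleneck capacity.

Residual along source→hub→T: source→hub: 1, hub→T: 1.
Bottleneck = min = 1.

source→hub→T, bottleneck 1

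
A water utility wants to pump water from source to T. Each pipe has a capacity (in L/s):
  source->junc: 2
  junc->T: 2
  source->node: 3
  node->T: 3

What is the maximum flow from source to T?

5

Augment source->node->T: bottleneck 3. Total 3.
Augment source->junc->T: bottleneck 2. Total 5.
No augmenting path remains in the residual graph.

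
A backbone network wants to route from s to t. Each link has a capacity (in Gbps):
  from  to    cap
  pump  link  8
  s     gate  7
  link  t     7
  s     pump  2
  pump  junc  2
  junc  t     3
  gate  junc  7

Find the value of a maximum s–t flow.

5

Augment s->gate->junc->t: bottleneck 3. Total 3.
Augment s->pump->link->t: bottleneck 2. Total 5.
No augmenting path remains in the residual graph.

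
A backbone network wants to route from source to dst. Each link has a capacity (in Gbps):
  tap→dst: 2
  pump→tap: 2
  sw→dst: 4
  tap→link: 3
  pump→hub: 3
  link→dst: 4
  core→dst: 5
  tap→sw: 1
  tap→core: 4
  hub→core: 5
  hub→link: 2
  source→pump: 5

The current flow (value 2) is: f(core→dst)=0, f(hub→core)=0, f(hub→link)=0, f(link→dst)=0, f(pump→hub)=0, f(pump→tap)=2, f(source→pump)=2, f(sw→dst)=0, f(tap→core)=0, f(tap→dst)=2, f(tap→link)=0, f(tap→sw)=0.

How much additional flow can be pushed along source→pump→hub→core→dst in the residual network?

3

Residual capacities along the path: source→pump: 3, pump→hub: 3, hub→core: 5, core→dst: 5.
Minimum is 3.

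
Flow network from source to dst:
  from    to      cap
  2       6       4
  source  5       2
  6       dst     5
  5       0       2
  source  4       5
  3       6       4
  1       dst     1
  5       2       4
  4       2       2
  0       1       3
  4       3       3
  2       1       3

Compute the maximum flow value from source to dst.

Augment source->4->3->6->dst: bottleneck 3. Total 3.
Augment source->4->2->6->dst: bottleneck 2. Total 5.
Augment source->5->2->1->dst: bottleneck 1. Total 6.
No augmenting path remains in the residual graph.

6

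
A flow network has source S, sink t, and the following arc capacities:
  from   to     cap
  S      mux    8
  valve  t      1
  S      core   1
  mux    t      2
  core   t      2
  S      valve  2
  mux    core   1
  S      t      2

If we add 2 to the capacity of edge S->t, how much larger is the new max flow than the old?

Original max flow = 7.
After raising cap(S->t), augmenting paths through that edge carry 2 more units.
New max flow = 9. Increase = 2.

2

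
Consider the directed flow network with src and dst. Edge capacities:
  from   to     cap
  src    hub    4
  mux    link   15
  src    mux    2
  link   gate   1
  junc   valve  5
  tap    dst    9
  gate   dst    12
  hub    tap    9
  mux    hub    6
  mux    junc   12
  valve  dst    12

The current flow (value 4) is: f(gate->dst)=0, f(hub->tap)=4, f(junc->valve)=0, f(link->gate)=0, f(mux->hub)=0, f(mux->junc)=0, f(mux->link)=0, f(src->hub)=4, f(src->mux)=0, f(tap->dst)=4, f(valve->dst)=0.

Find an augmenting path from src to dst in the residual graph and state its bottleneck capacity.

src->mux->link->gate->dst, bottleneck 1

Residual along src->mux->link->gate->dst: src->mux: 2, mux->link: 15, link->gate: 1, gate->dst: 12.
Bottleneck = min = 1.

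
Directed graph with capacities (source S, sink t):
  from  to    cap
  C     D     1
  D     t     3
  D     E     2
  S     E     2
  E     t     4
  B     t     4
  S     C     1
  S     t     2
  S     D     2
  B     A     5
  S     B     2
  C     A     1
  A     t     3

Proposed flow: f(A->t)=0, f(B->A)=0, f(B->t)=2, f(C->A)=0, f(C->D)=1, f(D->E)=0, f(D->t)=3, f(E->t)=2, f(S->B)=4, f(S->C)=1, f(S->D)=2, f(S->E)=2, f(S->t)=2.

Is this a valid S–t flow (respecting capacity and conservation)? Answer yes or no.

No

Capacity violated on S->B: flow 4 > capacity 2.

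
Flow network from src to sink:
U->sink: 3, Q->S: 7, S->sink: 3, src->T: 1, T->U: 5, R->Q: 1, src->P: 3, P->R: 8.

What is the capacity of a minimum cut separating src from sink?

Max flow = 2 (via 2 augmenting paths).
In the residual at optimum, the set reachable from src is {P, R, src}.
Cut edges: R->Q (cap 1), src->T (cap 1). Sum = 2.

2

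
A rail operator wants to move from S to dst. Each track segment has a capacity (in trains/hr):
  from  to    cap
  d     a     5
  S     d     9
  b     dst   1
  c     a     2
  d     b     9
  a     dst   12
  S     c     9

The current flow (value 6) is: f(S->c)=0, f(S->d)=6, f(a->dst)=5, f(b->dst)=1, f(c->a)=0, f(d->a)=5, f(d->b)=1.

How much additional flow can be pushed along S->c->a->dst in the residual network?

Residual capacities along the path: S->c: 9, c->a: 2, a->dst: 7.
Minimum is 2.

2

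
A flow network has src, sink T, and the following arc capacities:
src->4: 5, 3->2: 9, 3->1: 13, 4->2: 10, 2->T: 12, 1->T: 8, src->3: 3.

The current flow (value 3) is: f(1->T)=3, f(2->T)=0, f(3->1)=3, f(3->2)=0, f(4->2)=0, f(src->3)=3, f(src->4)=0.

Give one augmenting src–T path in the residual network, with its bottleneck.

src->4->2->T, bottleneck 5

Residual along src->4->2->T: src->4: 5, 4->2: 10, 2->T: 12.
Bottleneck = min = 5.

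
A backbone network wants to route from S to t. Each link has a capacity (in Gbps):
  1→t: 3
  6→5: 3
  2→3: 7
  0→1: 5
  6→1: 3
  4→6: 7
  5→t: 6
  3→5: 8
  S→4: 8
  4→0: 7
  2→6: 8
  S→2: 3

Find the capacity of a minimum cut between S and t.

9

Max flow = 9 (via 3 augmenting paths).
In the residual at optimum, the set reachable from S is {0, 1, 4, 6, S}.
Cut edges: S→2 (cap 3), 6→5 (cap 3), 1→t (cap 3). Sum = 9.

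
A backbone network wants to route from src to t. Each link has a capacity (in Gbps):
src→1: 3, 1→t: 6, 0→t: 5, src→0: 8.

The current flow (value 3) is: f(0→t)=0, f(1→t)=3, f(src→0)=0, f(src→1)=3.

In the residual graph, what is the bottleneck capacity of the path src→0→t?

Residual capacities along the path: src→0: 8, 0→t: 5.
Minimum is 5.

5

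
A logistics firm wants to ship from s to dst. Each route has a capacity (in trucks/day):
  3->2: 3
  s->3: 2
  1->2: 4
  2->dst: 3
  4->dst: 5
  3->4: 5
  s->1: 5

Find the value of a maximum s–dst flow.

5

Augment s->1->2->dst: bottleneck 3. Total 3.
Augment s->3->4->dst: bottleneck 2. Total 5.
No augmenting path remains in the residual graph.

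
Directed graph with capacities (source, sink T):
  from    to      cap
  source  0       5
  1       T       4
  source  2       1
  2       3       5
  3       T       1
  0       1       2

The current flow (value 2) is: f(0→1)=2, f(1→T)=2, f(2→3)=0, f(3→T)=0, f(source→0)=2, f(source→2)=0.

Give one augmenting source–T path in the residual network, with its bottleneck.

Residual along source→2→3→T: source→2: 1, 2→3: 5, 3→T: 1.
Bottleneck = min = 1.

source→2→3→T, bottleneck 1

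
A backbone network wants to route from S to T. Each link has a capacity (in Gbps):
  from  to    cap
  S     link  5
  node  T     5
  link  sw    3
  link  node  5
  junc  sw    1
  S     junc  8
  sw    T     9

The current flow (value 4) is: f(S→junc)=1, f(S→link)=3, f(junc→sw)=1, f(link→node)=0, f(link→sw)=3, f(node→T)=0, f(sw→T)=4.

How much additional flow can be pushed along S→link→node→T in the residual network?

Residual capacities along the path: S→link: 2, link→node: 5, node→T: 5.
Minimum is 2.

2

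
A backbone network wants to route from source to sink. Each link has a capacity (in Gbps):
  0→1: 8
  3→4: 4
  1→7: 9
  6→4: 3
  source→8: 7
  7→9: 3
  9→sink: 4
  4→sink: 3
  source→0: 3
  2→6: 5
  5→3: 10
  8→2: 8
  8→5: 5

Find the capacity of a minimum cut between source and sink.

6

Max flow = 6 (via 2 augmenting paths).
In the residual at optimum, the set reachable from source is {2, 3, 4, 5, 6, 8, source}.
Cut edges: source→0 (cap 3), 4→sink (cap 3). Sum = 6.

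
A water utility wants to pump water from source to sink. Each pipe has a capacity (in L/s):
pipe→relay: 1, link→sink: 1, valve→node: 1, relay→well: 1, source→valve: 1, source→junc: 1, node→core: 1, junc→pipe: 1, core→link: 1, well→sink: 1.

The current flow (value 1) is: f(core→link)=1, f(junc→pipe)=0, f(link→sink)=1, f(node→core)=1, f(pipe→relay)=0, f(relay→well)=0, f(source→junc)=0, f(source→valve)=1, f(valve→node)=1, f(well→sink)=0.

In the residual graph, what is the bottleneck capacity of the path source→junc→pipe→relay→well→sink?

Residual capacities along the path: source→junc: 1, junc→pipe: 1, pipe→relay: 1, relay→well: 1, well→sink: 1.
Minimum is 1.

1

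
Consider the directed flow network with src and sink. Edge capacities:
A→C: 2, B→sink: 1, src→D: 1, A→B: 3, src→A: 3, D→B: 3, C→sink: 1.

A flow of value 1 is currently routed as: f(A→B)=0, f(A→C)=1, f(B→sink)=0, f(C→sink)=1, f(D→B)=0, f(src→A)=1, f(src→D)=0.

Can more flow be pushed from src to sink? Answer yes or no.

Residual path src→A→B→sink has bottleneck 1 > 0.
Pushing 1 along it raises the flow to 2, so the given flow is not maximum.

Yes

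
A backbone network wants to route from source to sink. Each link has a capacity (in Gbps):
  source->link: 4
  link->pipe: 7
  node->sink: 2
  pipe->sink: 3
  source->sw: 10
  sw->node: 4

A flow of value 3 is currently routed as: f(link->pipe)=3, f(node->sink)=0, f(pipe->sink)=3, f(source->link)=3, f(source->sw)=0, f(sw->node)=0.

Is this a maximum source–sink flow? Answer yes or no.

Residual path source->sw->node->sink has bottleneck 2 > 0.
Pushing 2 along it raises the flow to 5, so the given flow is not maximum.

No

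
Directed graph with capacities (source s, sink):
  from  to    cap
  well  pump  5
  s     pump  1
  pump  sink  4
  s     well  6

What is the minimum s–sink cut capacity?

Max flow = 4 (via 2 augmenting paths).
In the residual at optimum, the set reachable from s is {pump, s, well}.
Cut edges: pump→sink (cap 4). Sum = 4.

4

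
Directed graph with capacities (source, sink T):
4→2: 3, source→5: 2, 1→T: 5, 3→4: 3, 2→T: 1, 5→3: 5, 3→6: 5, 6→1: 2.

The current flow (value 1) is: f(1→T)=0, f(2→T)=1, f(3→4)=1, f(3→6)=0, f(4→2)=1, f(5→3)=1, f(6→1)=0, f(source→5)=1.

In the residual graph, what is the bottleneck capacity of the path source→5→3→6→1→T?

Residual capacities along the path: source→5: 1, 5→3: 4, 3→6: 5, 6→1: 2, 1→T: 5.
Minimum is 1.

1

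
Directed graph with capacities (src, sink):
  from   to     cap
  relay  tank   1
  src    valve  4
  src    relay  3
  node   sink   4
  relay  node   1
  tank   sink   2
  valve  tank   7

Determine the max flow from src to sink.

3

Augment src→valve→tank→sink: bottleneck 2. Total 2.
Augment src→relay→node→sink: bottleneck 1. Total 3.
No augmenting path remains in the residual graph.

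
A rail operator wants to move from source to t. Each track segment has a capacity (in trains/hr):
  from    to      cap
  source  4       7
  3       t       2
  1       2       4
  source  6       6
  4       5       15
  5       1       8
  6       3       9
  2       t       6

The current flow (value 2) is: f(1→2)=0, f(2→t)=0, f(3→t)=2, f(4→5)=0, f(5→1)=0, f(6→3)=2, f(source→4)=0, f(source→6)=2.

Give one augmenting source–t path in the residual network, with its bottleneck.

source→4→5→1→2→t, bottleneck 4

Residual along source→4→5→1→2→t: source→4: 7, 4→5: 15, 5→1: 8, 1→2: 4, 2→t: 6.
Bottleneck = min = 4.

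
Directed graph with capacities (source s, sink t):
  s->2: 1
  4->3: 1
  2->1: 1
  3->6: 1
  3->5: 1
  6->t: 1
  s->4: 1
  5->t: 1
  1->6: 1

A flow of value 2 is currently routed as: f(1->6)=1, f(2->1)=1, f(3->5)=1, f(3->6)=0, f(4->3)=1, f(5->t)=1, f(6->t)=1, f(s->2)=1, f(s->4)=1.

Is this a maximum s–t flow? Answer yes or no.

Residual reachable from s: {s}; t is not reachable.
Saturated cut: s->2, s->4 with total capacity 2 = current flow value. Flow is maximum.

Yes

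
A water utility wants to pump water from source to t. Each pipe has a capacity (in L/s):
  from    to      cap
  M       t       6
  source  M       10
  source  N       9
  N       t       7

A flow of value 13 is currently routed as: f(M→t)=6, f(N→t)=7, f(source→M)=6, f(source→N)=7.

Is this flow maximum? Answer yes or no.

Yes

Residual reachable from source: {M, N, source}; t is not reachable.
Saturated cut: M→t, N→t with total capacity 13 = current flow value. Flow is maximum.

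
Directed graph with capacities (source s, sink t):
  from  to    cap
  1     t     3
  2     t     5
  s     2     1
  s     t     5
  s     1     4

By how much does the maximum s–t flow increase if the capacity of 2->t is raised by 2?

0

Original max flow = 9.
Edge 2->t does not cross the min cut (source side {1, s}), so extra capacity there cannot help.
New max flow = 9. Increase = 0.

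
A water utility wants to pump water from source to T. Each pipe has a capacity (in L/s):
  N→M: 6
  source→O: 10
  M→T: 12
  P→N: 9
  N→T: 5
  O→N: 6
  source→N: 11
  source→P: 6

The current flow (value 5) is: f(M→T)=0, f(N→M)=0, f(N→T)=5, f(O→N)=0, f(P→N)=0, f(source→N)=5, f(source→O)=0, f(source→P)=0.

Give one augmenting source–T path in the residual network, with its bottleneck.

Residual along source→N→M→T: source→N: 6, N→M: 6, M→T: 12.
Bottleneck = min = 6.

source→N→M→T, bottleneck 6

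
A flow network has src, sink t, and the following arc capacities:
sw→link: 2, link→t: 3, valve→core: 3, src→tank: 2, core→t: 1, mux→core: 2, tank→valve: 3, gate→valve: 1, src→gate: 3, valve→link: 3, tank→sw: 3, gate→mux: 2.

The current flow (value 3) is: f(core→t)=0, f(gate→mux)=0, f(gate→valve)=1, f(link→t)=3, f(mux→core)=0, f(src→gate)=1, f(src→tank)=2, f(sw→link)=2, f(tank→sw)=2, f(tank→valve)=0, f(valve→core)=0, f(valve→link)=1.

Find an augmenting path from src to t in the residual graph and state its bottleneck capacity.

Residual along src→gate→mux→core→t: src→gate: 2, gate→mux: 2, mux→core: 2, core→t: 1.
Bottleneck = min = 1.

src→gate→mux→core→t, bottleneck 1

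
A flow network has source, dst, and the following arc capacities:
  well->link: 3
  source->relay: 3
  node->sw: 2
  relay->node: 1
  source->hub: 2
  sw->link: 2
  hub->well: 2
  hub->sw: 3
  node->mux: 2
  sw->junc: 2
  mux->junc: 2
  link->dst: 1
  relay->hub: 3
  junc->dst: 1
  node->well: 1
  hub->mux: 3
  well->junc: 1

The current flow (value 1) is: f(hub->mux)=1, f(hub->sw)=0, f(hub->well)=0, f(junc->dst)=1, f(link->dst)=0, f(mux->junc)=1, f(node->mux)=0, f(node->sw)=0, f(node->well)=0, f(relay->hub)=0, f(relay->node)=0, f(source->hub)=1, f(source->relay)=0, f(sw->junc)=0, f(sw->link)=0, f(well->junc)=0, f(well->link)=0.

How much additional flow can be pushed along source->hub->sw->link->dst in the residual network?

Residual capacities along the path: source->hub: 1, hub->sw: 3, sw->link: 2, link->dst: 1.
Minimum is 1.

1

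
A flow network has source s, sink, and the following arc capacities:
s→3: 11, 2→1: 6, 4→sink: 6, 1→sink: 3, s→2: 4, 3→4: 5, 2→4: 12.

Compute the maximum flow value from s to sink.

Augment s→2→1→sink: bottleneck 3. Total 3.
Augment s→2→4→sink: bottleneck 1. Total 4.
Augment s→3→4→sink: bottleneck 5. Total 9.
No augmenting path remains in the residual graph.

9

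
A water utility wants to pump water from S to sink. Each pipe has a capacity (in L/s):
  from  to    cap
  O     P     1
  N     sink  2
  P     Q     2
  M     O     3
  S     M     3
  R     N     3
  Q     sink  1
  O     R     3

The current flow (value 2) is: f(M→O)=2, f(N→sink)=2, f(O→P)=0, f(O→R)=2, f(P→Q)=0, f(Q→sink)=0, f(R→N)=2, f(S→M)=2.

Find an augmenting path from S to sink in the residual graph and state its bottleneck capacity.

S→M→O→P→Q→sink, bottleneck 1

Residual along S→M→O→P→Q→sink: S→M: 1, M→O: 1, O→P: 1, P→Q: 2, Q→sink: 1.
Bottleneck = min = 1.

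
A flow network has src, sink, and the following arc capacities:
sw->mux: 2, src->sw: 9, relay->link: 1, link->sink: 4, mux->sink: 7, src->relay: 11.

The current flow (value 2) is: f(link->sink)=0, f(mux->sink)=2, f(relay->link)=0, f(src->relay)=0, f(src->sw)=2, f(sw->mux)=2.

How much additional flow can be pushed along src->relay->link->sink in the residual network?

1

Residual capacities along the path: src->relay: 11, relay->link: 1, link->sink: 4.
Minimum is 1.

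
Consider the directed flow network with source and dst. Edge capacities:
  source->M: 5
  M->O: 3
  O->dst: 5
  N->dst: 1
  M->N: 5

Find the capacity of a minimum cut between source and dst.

Max flow = 4 (via 2 augmenting paths).
In the residual at optimum, the set reachable from source is {M, N, source}.
Cut edges: M->O (cap 3), N->dst (cap 1). Sum = 4.

4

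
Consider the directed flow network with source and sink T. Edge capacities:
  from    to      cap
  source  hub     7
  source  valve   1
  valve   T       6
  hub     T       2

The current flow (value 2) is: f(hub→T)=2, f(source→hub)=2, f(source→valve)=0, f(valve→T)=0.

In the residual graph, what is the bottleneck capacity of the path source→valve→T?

1

Residual capacities along the path: source→valve: 1, valve→T: 6.
Minimum is 1.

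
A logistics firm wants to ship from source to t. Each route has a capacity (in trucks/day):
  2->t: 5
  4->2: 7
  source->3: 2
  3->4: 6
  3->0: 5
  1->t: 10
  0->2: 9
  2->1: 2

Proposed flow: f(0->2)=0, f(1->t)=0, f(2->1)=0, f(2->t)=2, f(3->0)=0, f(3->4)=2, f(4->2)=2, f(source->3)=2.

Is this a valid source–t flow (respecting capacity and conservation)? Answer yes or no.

Every edge has 0 ≤ f(e) ≤ cap(e).
At each intermediate node, inflow equals outflow.

Yes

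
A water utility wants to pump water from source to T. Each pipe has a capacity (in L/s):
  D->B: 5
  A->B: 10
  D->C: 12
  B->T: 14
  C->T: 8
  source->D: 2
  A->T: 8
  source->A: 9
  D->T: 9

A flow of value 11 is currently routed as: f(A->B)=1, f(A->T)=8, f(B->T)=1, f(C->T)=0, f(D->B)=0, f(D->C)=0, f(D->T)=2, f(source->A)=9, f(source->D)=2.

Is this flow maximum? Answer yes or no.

Residual reachable from source: {source}; T is not reachable.
Saturated cut: source->D, source->A with total capacity 11 = current flow value. Flow is maximum.

Yes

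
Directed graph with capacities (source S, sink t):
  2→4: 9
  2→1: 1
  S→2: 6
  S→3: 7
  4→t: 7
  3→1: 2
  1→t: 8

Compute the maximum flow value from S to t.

Augment S→3→1→t: bottleneck 2. Total 2.
Augment S→2→1→t: bottleneck 1. Total 3.
Augment S→2→4→t: bottleneck 5. Total 8.
No augmenting path remains in the residual graph.

8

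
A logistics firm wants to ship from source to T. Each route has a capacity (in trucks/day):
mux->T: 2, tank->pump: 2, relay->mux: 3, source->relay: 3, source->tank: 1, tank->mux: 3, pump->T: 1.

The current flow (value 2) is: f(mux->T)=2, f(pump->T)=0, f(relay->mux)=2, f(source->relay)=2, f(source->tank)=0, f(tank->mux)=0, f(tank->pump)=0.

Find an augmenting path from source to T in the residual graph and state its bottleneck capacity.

source->tank->pump->T, bottleneck 1

Residual along source->tank->pump->T: source->tank: 1, tank->pump: 2, pump->T: 1.
Bottleneck = min = 1.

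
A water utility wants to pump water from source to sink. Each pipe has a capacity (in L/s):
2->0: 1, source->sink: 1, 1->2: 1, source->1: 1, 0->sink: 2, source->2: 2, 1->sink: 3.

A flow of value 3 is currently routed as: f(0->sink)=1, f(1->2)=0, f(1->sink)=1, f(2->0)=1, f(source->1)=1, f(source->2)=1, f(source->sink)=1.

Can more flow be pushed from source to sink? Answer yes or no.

No

Residual reachable from source: {2, source}; sink is not reachable.
Saturated cut: source->1, source->sink, 2->0 with total capacity 3 = current flow value. Flow is maximum.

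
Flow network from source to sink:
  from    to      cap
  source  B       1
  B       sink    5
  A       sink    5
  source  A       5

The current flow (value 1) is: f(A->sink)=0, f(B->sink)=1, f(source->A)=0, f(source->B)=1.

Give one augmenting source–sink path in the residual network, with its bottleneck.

Residual along source->A->sink: source->A: 5, A->sink: 5.
Bottleneck = min = 5.

source->A->sink, bottleneck 5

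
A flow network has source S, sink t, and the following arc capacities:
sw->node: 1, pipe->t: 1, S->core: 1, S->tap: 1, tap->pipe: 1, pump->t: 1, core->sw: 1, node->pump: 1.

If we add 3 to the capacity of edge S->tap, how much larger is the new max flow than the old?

0

Original max flow = 2.
Even with extra capacity on S->tap, another cut of capacity 2 remains binding.
New max flow = 2. Increase = 0.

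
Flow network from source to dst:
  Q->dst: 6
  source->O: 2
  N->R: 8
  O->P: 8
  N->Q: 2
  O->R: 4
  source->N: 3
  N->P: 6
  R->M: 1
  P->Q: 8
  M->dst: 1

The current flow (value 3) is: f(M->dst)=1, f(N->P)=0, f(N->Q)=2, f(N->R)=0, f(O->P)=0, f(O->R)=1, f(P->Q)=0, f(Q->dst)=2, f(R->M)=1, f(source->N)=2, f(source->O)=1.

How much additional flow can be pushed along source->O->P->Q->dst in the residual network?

Residual capacities along the path: source->O: 1, O->P: 8, P->Q: 8, Q->dst: 4.
Minimum is 1.

1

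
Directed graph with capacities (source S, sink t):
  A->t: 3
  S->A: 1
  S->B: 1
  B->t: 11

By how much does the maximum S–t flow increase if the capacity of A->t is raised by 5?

Original max flow = 2.
Edge A->t does not cross the min cut (source side {S}), so extra capacity there cannot help.
New max flow = 2. Increase = 0.

0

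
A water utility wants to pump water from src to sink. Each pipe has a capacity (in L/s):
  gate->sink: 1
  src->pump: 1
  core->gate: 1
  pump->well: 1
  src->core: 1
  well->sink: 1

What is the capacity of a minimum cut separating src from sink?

Max flow = 2 (via 2 augmenting paths).
In the residual at optimum, the set reachable from src is {src}.
Cut edges: src->core (cap 1), src->pump (cap 1). Sum = 2.

2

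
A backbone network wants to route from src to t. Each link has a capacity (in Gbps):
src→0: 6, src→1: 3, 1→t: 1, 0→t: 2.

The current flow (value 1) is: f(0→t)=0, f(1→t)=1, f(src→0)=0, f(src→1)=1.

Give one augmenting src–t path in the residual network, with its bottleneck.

src→0→t, bottleneck 2

Residual along src→0→t: src→0: 6, 0→t: 2.
Bottleneck = min = 2.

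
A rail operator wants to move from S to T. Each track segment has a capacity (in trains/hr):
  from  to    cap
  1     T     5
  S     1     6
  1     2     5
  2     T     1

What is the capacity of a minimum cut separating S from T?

6

Max flow = 6 (via 2 augmenting paths).
In the residual at optimum, the set reachable from S is {S}.
Cut edges: S→1 (cap 6). Sum = 6.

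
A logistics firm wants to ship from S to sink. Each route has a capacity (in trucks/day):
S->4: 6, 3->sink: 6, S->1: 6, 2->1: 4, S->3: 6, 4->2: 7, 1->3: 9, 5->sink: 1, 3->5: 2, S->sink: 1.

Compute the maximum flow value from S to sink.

Augment S->sink: bottleneck 1. Total 1.
Augment S->3->sink: bottleneck 6. Total 7.
Augment S->1->3->5->sink: bottleneck 1. Total 8.
No augmenting path remains in the residual graph.

8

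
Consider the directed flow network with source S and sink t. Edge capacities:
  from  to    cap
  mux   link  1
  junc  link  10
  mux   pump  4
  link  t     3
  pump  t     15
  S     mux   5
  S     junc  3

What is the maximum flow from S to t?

7

Augment S->junc->link->t: bottleneck 3. Total 3.
Augment S->mux->pump->t: bottleneck 4. Total 7.
No augmenting path remains in the residual graph.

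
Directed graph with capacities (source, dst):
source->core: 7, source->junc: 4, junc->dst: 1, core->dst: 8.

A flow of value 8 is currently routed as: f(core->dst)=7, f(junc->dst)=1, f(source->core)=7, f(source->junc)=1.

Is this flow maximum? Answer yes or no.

Residual reachable from source: {junc, source}; dst is not reachable.
Saturated cut: source->core, junc->dst with total capacity 8 = current flow value. Flow is maximum.

Yes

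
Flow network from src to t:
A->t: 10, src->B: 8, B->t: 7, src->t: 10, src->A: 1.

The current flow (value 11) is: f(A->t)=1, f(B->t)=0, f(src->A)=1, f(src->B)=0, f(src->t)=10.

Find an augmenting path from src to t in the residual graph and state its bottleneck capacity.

src->B->t, bottleneck 7

Residual along src->B->t: src->B: 8, B->t: 7.
Bottleneck = min = 7.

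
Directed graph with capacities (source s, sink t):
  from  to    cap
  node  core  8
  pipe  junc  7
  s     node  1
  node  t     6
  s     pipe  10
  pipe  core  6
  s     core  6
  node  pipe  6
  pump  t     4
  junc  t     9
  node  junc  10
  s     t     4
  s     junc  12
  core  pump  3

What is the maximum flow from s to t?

17

Augment s->t: bottleneck 4. Total 4.
Augment s->node->t: bottleneck 1. Total 5.
Augment s->junc->t: bottleneck 9. Total 14.
Augment s->core->pump->t: bottleneck 3. Total 17.
No augmenting path remains in the residual graph.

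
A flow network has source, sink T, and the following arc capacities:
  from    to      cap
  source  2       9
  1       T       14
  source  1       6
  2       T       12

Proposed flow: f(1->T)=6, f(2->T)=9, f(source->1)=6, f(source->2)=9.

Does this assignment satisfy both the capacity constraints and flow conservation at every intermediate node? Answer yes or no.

Every edge has 0 ≤ f(e) ≤ cap(e).
At each intermediate node, inflow equals outflow.

Yes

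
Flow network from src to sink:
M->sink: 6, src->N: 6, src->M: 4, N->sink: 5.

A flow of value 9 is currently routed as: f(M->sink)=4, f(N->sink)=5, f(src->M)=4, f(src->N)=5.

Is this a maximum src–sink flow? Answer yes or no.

Yes

Residual reachable from src: {N, src}; sink is not reachable.
Saturated cut: src->M, N->sink with total capacity 9 = current flow value. Flow is maximum.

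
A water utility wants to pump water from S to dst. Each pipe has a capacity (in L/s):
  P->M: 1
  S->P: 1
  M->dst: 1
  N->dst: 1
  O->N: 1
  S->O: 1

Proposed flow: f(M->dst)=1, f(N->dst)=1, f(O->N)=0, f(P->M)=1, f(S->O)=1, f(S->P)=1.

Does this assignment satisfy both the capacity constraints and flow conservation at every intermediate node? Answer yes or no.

No

Conservation fails at O: inflow 1 ≠ outflow 0.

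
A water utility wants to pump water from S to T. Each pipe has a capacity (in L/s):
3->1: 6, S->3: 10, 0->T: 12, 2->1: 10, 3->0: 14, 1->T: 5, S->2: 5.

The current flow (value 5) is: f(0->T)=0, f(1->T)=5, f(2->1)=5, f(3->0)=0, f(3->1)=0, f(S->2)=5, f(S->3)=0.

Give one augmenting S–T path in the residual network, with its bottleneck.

S->3->0->T, bottleneck 10

Residual along S->3->0->T: S->3: 10, 3->0: 14, 0->T: 12.
Bottleneck = min = 10.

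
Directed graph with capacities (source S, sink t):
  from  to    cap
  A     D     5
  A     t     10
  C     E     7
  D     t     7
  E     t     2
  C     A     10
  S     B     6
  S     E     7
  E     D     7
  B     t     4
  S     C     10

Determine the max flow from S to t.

21

Augment S→E→t: bottleneck 2. Total 2.
Augment S→B→t: bottleneck 4. Total 6.
Augment S→C→A→t: bottleneck 10. Total 16.
Augment S→E→D→t: bottleneck 5. Total 21.
No augmenting path remains in the residual graph.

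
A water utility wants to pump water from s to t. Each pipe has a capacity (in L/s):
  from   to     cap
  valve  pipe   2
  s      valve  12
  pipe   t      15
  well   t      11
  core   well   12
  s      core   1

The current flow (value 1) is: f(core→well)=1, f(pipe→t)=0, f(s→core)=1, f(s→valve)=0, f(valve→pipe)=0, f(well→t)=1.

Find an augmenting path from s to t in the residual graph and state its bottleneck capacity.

Residual along s→valve→pipe→t: s→valve: 12, valve→pipe: 2, pipe→t: 15.
Bottleneck = min = 2.

s→valve→pipe→t, bottleneck 2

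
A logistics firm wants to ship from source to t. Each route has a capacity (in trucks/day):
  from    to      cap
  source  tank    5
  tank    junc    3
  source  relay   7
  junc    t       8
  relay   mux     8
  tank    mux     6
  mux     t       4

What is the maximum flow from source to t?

Augment source->tank->junc->t: bottleneck 3. Total 3.
Augment source->tank->mux->t: bottleneck 2. Total 5.
Augment source->relay->mux->t: bottleneck 2. Total 7.
No augmenting path remains in the residual graph.

7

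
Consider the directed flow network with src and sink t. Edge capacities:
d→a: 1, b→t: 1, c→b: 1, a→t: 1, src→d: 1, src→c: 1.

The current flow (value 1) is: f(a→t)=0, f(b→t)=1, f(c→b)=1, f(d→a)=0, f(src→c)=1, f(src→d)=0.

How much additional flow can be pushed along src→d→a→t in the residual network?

Residual capacities along the path: src→d: 1, d→a: 1, a→t: 1.
Minimum is 1.

1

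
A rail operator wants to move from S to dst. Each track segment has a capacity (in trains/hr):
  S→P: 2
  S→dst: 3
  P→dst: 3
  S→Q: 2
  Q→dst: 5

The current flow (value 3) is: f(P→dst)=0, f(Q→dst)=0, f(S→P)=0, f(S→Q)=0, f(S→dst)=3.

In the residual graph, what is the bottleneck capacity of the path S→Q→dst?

Residual capacities along the path: S→Q: 2, Q→dst: 5.
Minimum is 2.

2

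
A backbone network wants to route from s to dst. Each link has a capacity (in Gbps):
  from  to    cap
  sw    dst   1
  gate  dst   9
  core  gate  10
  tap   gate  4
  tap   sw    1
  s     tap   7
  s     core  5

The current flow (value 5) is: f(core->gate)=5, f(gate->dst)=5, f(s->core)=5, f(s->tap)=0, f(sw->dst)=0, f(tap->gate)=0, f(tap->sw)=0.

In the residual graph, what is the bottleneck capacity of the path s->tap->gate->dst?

4

Residual capacities along the path: s->tap: 7, tap->gate: 4, gate->dst: 4.
Minimum is 4.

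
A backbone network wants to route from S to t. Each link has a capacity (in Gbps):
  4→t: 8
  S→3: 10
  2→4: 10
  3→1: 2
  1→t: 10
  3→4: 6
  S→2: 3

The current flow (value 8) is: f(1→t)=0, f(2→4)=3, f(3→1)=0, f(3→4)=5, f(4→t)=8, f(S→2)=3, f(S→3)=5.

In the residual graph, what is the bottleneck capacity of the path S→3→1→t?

Residual capacities along the path: S→3: 5, 3→1: 2, 1→t: 10.
Minimum is 2.

2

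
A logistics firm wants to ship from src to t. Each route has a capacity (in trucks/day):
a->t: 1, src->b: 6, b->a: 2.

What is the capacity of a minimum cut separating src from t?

Max flow = 1 (via 1 augmenting path).
In the residual at optimum, the set reachable from src is {a, b, src}.
Cut edges: a->t (cap 1). Sum = 1.

1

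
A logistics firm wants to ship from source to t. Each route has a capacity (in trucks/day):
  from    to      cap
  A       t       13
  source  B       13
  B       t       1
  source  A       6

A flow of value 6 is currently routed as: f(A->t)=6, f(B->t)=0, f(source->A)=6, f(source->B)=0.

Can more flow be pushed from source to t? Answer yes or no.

Residual path source->B->t has bottleneck 1 > 0.
Pushing 1 along it raises the flow to 7, so the given flow is not maximum.

Yes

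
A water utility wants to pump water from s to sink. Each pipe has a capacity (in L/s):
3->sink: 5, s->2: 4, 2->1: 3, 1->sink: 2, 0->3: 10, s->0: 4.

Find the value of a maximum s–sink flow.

6

Augment s->2->1->sink: bottleneck 2. Total 2.
Augment s->0->3->sink: bottleneck 4. Total 6.
No augmenting path remains in the residual graph.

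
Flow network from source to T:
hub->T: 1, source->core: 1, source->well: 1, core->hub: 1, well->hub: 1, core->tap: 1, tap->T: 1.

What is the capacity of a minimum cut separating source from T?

Max flow = 2 (via 2 augmenting paths).
In the residual at optimum, the set reachable from source is {source}.
Cut edges: source->core (cap 1), source->well (cap 1). Sum = 2.

2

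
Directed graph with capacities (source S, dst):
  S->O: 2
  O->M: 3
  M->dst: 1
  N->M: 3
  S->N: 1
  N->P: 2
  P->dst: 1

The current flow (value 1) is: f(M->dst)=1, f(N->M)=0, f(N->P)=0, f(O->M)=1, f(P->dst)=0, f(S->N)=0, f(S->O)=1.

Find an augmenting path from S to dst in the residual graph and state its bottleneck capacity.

Residual along S->N->P->dst: S->N: 1, N->P: 2, P->dst: 1.
Bottleneck = min = 1.

S->N->P->dst, bottleneck 1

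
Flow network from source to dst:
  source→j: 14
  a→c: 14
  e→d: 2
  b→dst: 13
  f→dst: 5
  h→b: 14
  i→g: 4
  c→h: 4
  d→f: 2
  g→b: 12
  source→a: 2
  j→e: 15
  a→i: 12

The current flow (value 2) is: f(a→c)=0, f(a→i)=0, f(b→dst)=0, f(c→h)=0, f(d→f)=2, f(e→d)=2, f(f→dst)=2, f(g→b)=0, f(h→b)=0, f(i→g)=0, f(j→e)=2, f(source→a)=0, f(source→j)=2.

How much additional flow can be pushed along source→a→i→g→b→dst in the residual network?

2

Residual capacities along the path: source→a: 2, a→i: 12, i→g: 4, g→b: 12, b→dst: 13.
Minimum is 2.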